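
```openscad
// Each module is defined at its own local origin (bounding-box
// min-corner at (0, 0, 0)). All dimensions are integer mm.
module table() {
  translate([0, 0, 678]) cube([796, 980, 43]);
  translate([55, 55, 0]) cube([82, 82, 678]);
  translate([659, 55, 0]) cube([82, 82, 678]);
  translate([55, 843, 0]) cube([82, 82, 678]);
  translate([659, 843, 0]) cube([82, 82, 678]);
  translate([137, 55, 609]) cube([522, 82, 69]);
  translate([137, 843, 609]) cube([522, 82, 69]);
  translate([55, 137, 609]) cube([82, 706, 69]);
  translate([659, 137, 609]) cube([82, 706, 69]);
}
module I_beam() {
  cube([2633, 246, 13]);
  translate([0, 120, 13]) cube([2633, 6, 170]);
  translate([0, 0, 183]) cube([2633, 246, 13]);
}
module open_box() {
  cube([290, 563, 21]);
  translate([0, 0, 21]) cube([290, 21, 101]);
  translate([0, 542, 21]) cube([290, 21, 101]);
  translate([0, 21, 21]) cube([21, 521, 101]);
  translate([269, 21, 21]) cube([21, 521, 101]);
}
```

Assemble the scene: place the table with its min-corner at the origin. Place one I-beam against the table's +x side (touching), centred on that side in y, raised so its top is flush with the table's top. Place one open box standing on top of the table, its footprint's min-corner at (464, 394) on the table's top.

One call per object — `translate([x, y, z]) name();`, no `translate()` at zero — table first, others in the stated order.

table();
translate([796, 367, 525]) I_beam();
translate([464, 394, 721]) open_box();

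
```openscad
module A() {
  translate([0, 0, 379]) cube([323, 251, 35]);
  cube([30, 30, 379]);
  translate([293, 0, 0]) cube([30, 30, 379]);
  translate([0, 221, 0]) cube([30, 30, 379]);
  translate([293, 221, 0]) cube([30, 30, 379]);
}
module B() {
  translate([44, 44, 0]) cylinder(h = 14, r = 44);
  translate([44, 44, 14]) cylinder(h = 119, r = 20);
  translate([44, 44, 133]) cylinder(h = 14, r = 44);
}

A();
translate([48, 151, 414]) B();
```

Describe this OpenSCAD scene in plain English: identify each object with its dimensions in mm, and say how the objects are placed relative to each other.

A is a four-legged stool. The seat is 323×251 mm, 35 mm thick, top at z = 414 mm. It stands on four square legs, each 30×30 mm in cross-section, from z = 0 to the seat underside, each flush with a corner of the seat.

B is a spool: two coaxial disc flanges of radius 44 mm and thickness 14 mm, joined by a core cylinder of radius 20 mm and height 119 mm. The lower flange rests on z = 0 and the three cylinders share a vertical axis.

The spool is on top of the stool.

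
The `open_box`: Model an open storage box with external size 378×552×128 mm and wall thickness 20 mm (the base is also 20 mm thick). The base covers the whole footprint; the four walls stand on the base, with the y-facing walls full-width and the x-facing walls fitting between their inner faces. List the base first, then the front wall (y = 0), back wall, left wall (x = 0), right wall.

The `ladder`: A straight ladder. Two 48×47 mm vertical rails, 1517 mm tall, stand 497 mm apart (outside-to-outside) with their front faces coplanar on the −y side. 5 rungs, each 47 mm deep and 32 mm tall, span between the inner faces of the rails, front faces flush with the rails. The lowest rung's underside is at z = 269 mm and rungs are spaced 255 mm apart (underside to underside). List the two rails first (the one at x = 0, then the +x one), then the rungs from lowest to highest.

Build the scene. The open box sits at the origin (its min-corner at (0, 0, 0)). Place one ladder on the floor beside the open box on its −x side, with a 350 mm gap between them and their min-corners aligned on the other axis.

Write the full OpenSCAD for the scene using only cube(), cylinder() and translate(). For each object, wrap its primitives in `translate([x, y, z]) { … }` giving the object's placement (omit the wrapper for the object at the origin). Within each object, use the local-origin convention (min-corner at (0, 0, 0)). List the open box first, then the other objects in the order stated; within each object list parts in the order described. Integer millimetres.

cube([378, 552, 20]);
translate([0, 0, 20]) cube([378, 20, 108]);
translate([0, 532, 20]) cube([378, 20, 108]);
translate([0, 20, 20]) cube([20, 512, 108]);
translate([358, 20, 20]) cube([20, 512, 108]);
translate([-847, 0, 0]) {
  cube([48, 47, 1517]);
  translate([449, 0, 0]) cube([48, 47, 1517]);
  translate([48, 0, 269]) cube([401, 47, 32]);
  translate([48, 0, 524]) cube([401, 47, 32]);
  translate([48, 0, 779]) cube([401, 47, 32]);
  translate([48, 0, 1034]) cube([401, 47, 32]);
  translate([48, 0, 1289]) cube([401, 47, 32]);
}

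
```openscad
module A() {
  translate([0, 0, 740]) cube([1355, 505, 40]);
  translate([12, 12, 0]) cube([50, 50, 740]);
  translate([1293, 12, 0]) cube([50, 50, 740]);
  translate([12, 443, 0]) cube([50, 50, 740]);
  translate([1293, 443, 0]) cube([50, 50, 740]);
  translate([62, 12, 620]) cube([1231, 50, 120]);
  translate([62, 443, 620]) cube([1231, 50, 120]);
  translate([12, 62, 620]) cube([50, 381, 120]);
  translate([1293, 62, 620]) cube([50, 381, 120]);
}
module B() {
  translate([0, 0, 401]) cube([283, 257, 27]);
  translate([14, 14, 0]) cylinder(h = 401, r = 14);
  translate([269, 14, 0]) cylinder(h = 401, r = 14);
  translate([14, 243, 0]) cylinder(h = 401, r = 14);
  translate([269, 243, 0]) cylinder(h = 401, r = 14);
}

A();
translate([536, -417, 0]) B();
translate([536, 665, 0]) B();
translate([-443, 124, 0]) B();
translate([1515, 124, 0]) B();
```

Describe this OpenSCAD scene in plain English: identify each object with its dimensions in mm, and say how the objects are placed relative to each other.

A is a table: top 1355 mm (x) × 505 mm (y), 40 mm thick, upper face at z = 780 mm, on four 50×50 mm square legs, each inset 12 mm from the nearest pair of top edges, running from z = 0 to the bottom of the top. Four apron rails, 50 mm thick and 120 mm tall, run between adjacent legs with their top edges flush with the underside of the top and their outer faces flush with the legs' outer faces.

B is a simple wooden stool: a rectangular seat 283 mm (x) by 257 mm (y), 27 mm thick, top face at z = 428 mm, on four round legs, each 28 mm in diameter. The legs rest on z = 0, each leg's axis is inset half a diameter from the nearest pair of seat edges (so the leg's bounding box is flush with the corner).

Four stools sit around the table at the −y, +y, −x, +x sides.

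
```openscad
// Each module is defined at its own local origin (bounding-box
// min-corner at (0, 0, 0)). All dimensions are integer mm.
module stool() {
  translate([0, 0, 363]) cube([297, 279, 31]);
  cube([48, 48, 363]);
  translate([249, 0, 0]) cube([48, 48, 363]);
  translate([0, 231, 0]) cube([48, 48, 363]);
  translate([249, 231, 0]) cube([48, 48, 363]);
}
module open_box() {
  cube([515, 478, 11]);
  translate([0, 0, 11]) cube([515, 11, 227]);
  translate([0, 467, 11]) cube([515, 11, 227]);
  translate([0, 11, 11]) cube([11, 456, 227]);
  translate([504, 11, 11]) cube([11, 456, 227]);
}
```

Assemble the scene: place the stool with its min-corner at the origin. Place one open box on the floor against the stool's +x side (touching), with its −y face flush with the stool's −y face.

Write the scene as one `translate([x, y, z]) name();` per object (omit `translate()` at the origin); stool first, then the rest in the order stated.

stool();
translate([297, 0, 0]) open_box();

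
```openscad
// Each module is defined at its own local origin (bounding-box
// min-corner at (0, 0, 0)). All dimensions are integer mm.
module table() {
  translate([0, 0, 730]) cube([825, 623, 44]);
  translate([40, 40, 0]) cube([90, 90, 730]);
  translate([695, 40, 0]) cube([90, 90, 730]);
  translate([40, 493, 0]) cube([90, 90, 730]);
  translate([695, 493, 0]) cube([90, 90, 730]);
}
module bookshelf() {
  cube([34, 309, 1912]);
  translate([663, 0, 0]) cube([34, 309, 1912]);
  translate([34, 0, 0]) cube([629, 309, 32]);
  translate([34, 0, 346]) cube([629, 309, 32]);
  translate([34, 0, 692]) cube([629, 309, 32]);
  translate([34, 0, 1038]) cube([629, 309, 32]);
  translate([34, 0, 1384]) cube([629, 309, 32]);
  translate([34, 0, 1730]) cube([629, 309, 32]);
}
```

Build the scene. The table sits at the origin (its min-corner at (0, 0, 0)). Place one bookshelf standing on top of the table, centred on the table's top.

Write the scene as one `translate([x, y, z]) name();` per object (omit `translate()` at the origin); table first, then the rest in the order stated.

table();
translate([64, 157, 774]) bookshelf();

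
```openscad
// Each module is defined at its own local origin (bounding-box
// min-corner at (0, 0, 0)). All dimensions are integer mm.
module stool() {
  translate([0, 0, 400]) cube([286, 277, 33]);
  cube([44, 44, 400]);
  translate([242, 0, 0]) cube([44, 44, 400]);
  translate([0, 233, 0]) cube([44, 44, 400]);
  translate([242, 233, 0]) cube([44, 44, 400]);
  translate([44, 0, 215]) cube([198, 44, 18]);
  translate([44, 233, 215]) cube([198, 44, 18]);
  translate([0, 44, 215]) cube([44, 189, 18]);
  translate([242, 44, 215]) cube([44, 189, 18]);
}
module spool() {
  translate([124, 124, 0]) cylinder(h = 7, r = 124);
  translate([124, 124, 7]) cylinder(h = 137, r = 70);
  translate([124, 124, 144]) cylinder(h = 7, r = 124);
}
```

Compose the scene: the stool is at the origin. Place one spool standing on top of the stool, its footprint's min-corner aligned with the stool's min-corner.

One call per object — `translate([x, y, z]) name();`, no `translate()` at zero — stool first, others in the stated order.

stool();
translate([0, 0, 433]) spool();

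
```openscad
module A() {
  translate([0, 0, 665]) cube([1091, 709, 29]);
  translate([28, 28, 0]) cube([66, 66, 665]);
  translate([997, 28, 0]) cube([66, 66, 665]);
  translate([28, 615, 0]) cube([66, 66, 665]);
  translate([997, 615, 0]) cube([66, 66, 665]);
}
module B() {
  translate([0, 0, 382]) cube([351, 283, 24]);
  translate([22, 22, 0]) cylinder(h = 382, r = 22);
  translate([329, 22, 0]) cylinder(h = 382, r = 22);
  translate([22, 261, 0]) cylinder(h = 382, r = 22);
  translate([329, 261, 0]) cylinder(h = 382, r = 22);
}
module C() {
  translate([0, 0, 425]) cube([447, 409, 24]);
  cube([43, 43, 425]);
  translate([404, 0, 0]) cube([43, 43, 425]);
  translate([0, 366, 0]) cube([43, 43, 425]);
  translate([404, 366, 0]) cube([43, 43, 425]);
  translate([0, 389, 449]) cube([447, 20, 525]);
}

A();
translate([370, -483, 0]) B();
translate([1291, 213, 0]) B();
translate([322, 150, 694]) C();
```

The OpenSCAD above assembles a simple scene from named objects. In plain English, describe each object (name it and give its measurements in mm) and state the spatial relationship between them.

A is a table: top 1091 mm (x) × 709 mm (y), 29 mm thick, upper face at z = 694 mm, on four 66×66 mm square legs, each inset 28 mm from the nearest pair of top edges, running from z = 0 to the bottom of the top.

B is a four-legged stool. The seat is 351×283 mm, 24 mm thick, top at z = 406 mm. It stands on four round legs, each 44 mm in diameter, from z = 0 to the seat underside, each leg's axis is inset half a diameter from the nearest pair of seat edges (so the leg's bounding box is flush with the corner).

C is a chair. The seat is a 447×409×24 mm slab with its top at z = 449 mm, on four 43×43 mm corner legs (flush with the seat edges, standing on z = 0). A flat backrest 20 mm thick, 525 mm tall, spans the full seat width and rises from the seat top along its +y edge, rear face flush with the rear of the seat.

Two stools sit around the table at the −y, +x sides. The chair is on top of the table, centred.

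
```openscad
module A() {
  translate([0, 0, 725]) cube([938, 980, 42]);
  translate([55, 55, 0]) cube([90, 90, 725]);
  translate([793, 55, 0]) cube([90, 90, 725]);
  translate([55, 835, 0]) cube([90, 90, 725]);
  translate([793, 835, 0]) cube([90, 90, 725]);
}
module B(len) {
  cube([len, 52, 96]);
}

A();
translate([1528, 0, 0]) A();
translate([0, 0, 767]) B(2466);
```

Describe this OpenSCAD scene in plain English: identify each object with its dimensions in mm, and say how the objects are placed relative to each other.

A is a rectangular dining table. The top is 938×980×42 mm with its upper surface at z = 767 mm. It stands on four 90×90 mm square legs, each inset 55 mm from the nearest pair of top edges, running from the floor to the underside of the top.

B is a rectangular beam 2466 mm long (x), 52 mm deep (y), 96 mm thick (z).

The beam spans the tops of two tables placed 590 mm apart, resting at z = 767 mm.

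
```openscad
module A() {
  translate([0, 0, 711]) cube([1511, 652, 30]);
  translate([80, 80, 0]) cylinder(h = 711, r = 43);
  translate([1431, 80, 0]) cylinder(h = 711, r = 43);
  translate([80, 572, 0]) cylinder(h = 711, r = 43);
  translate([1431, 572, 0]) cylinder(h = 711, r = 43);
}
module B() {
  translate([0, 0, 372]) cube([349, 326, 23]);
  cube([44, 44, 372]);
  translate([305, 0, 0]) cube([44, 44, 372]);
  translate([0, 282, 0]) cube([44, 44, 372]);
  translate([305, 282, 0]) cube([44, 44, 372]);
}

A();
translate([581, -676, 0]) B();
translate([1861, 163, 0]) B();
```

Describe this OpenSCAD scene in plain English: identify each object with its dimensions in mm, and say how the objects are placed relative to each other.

A is a rectangular dining table. The top is 1511×652×30 mm with its upper surface at z = 741 mm. It stands on four round legs of 86 mm diameter, each leg's bounding box inset 37 mm from the nearest pair of top edges, running from the floor to the underside of the top.

B is a four-legged stool. The seat is a 349×326×23 mm slab whose top surface is at z = 395 mm; four square legs, each 44×44 mm in cross-section, run from the floor (z = 0) to the underside of the seat, each flush with a corner of the seat.

Two stools sit around the table at the −y, +x sides.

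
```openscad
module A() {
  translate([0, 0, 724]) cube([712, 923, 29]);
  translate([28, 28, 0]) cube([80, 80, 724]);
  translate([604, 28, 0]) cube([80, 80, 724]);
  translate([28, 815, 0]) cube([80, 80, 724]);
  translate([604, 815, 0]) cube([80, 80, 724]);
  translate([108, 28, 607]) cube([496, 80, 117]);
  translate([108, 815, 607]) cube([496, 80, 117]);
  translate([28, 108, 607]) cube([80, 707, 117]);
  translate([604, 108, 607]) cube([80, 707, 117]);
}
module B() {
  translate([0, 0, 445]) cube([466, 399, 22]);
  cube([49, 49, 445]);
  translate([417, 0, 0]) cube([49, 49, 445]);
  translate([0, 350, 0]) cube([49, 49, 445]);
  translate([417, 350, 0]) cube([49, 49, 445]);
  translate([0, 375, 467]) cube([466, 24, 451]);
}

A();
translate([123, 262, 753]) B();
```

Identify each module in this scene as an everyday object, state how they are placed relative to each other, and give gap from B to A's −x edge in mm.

A is a table. B is a chair. The chair is on top of the table, centred. The gap from the chair to the table's −x edge is 123 mm.

The chair's min-x is at 123; the table's min-x is 0; gap = 123 mm.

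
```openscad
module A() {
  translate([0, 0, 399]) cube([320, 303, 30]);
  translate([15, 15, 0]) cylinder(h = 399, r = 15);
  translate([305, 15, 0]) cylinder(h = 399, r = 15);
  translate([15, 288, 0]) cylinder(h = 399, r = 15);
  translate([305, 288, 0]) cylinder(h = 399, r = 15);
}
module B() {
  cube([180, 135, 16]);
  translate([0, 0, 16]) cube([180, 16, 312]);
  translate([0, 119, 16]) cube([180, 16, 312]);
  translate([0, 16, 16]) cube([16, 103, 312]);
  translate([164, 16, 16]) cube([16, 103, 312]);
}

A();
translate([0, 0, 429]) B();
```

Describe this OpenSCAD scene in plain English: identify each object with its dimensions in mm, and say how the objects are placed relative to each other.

A is a simple wooden stool: a rectangular seat 320 mm (x) by 303 mm (y), 30 mm thick, top face at z = 429 mm, on four round legs, each 30 mm in diameter. The legs rest on z = 0, each leg's axis is inset half a diameter from the nearest pair of seat edges (so the leg's bounding box is flush with the corner).

B is an open storage box with external size 180×135×328 mm and wall thickness 16 mm (the base is also 16 mm thick). The base covers the whole footprint; the four walls stand on the base, with the y-facing walls full-width and the x-facing walls fitting between their inner faces.

The open box is on top of the stool.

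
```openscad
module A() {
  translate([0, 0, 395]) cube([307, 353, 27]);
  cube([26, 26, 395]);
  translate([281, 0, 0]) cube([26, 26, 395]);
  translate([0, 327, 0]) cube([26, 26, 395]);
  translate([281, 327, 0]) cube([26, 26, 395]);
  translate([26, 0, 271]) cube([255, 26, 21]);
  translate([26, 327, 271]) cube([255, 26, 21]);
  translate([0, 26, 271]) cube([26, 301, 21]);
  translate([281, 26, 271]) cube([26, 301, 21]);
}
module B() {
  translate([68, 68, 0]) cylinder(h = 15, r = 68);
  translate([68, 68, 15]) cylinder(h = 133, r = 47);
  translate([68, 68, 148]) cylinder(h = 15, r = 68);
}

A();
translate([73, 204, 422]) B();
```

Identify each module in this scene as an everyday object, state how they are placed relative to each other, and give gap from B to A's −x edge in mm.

The spool's min-x is at 73; the stool's min-x is 0; gap = 73 mm.

A is a stool. B is a spool. The spool is on top of the stool. The gap from the spool to the stool's −x edge is 73 mm.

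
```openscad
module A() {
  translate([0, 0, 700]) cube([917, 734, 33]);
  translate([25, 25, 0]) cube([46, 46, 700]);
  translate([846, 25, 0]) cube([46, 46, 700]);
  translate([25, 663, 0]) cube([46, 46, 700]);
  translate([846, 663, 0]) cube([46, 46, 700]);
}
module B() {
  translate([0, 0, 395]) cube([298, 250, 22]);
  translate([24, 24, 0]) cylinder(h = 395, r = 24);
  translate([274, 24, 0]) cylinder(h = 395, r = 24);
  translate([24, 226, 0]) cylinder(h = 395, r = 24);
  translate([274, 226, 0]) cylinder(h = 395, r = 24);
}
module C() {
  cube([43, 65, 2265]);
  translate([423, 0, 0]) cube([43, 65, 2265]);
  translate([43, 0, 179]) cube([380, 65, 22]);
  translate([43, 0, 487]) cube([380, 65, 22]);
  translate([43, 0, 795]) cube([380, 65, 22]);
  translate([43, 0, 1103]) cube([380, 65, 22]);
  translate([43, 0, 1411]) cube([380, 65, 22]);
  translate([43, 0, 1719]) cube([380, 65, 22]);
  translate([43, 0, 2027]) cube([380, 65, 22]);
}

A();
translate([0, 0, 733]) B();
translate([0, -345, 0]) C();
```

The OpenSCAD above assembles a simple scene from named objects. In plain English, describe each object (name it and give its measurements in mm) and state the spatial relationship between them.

A is a rectangular dining table. The top is 917×734×33 mm with its upper surface at z = 733 mm. It stands on four 46×46 mm square legs, each inset 25 mm from the nearest pair of top edges, running from the floor to the underside of the top.

B is a four-legged stool. The seat is 298×250 mm, 22 mm thick, top at z = 417 mm. It stands on four round legs, each 48 mm in diameter, from z = 0 to the seat underside, each leg's axis is inset half a diameter from the nearest pair of seat edges (so the leg's bounding box is flush with the corner).

C is a wooden ladder with two side rails of 43×65 mm section and 2265 mm height, set 466 mm apart overall. Between them run 7 rectangular rungs (65 mm deep, 22 mm thick), front faces flush with the rails' −y face. The bottom of the first rung is 179 mm above the floor and each subsequent rung is 308 mm higher than the one below.

The stool is on top of the table. The ladder is on the floor beside the table on its −y side.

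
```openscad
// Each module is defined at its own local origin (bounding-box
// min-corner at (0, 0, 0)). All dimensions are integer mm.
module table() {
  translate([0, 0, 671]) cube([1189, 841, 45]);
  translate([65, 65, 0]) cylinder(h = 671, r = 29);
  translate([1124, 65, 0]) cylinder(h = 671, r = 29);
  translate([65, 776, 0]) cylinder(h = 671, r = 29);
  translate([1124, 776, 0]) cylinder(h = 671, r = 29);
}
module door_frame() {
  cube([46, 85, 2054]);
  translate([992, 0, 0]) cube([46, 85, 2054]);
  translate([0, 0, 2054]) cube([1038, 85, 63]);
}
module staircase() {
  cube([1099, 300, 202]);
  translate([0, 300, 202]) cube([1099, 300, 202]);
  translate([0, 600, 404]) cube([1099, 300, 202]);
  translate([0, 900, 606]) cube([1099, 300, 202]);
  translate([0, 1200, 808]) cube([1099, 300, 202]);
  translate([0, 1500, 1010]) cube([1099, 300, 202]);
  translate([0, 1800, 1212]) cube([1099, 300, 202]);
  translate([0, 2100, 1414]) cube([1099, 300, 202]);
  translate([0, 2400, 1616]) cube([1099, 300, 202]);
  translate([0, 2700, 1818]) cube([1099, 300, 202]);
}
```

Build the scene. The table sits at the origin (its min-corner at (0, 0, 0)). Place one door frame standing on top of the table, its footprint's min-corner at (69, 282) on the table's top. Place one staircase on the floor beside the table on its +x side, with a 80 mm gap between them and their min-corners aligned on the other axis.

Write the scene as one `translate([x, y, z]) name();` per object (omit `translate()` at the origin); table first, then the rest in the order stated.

table();
translate([69, 282, 716]) door_frame();
translate([1269, 0, 0]) staircase();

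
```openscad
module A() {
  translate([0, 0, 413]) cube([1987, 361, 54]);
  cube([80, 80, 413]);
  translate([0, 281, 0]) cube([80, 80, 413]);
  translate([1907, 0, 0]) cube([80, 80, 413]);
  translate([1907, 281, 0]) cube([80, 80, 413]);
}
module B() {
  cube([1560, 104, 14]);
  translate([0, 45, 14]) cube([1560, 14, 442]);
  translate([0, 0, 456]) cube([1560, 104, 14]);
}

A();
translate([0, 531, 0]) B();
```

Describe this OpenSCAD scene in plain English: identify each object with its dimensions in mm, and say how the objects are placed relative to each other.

A is a long wooden bench with a 1987 mm (x) × 361 mm (y) seat, 54 mm thick, its top surface 467 mm above the floor. Four 80 mm square legs at the seat corners, flush with the edges, run from z = 0 to the seat underside.

B is an I-beam lying along x, 1560 mm long. Overall section height 470 mm. Two flanges 104 mm wide (y) and 14 mm thick, one on the floor and one at the top; a web 14 mm thick runs between them, centred on the flange width.

The I-beam is on the floor beside the bench on its +y side.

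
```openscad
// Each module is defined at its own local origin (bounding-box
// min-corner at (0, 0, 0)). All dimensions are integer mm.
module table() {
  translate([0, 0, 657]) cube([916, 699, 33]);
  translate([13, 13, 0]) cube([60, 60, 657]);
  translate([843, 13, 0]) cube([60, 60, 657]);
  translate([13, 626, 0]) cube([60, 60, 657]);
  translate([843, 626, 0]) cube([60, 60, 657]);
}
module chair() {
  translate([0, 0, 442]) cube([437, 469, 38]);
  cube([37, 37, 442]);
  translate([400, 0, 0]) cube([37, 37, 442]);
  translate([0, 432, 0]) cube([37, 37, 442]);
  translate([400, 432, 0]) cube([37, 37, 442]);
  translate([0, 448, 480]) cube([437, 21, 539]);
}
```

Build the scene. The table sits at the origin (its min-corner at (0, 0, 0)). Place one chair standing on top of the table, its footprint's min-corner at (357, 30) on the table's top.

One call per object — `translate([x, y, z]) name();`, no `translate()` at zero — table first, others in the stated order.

table();
translate([357, 30, 690]) chair();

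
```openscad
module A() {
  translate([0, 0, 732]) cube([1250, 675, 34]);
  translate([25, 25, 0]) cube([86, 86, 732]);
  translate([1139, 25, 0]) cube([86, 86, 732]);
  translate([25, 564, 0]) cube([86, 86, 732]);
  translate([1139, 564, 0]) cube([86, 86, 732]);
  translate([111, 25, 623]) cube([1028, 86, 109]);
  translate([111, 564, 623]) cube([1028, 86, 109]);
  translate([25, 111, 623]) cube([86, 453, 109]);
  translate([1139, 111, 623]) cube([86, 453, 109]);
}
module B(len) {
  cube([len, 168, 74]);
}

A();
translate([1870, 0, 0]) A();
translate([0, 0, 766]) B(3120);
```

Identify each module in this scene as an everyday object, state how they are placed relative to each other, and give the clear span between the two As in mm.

Second table starts at x = 1870; first ends at x = 1250; clear span = 1870 − 1250 = 620 mm.

A is a table. B is a beam. A beam spans the tops of two tables. The clear span between the two tables is 620 mm.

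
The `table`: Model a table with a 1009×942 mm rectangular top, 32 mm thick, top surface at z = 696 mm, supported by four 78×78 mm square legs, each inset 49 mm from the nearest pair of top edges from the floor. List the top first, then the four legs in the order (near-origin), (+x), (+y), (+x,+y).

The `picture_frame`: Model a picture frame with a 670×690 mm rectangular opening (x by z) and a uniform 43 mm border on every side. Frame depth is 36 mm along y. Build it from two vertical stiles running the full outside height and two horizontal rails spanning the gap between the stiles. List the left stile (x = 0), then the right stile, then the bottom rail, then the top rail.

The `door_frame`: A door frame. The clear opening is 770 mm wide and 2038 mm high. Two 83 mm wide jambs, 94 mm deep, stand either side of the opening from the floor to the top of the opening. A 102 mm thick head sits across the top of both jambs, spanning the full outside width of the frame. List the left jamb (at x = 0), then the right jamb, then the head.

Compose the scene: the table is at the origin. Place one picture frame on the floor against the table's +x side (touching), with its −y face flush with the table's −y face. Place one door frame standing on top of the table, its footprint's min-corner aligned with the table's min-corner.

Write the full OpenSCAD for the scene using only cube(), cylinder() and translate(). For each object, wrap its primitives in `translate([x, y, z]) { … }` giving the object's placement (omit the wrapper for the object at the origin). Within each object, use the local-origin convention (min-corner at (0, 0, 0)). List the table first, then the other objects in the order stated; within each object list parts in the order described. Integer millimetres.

translate([0, 0, 664]) cube([1009, 942, 32]);
translate([49, 49, 0]) cube([78, 78, 664]);
translate([882, 49, 0]) cube([78, 78, 664]);
translate([49, 815, 0]) cube([78, 78, 664]);
translate([882, 815, 0]) cube([78, 78, 664]);
translate([1009, 0, 0]) {
  cube([43, 36, 776]);
  translate([713, 0, 0]) cube([43, 36, 776]);
  translate([43, 0, 0]) cube([670, 36, 43]);
  translate([43, 0, 733]) cube([670, 36, 43]);
}
translate([0, 0, 696]) {
  cube([83, 94, 2038]);
  translate([853, 0, 0]) cube([83, 94, 2038]);
  translate([0, 0, 2038]) cube([936, 94, 102]);
}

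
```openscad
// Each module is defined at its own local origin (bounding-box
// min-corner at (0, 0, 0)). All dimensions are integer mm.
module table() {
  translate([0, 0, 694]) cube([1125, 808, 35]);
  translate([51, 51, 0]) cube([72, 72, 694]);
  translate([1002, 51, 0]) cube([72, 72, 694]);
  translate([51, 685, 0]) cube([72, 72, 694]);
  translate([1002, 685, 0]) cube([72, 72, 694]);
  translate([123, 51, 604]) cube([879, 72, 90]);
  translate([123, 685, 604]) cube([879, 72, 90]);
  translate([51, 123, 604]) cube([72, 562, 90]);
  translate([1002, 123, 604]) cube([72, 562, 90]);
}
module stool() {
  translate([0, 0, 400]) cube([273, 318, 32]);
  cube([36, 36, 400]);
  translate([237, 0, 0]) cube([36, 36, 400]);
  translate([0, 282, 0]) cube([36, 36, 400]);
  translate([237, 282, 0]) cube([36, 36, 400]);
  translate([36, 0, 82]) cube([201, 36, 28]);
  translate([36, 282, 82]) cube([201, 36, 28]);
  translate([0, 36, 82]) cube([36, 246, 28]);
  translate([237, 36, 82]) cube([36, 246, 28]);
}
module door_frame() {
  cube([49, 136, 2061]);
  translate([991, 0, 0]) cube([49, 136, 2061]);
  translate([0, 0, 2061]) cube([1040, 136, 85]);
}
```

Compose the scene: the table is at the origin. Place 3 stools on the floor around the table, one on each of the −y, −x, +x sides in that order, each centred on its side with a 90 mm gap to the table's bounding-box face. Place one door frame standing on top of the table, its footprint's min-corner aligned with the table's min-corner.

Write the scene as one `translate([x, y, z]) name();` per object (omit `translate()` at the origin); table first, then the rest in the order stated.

table();
translate([426, -408, 0]) stool();
translate([-363, 245, 0]) stool();
translate([1215, 245, 0]) stool();
translate([0, 0, 729]) door_frame();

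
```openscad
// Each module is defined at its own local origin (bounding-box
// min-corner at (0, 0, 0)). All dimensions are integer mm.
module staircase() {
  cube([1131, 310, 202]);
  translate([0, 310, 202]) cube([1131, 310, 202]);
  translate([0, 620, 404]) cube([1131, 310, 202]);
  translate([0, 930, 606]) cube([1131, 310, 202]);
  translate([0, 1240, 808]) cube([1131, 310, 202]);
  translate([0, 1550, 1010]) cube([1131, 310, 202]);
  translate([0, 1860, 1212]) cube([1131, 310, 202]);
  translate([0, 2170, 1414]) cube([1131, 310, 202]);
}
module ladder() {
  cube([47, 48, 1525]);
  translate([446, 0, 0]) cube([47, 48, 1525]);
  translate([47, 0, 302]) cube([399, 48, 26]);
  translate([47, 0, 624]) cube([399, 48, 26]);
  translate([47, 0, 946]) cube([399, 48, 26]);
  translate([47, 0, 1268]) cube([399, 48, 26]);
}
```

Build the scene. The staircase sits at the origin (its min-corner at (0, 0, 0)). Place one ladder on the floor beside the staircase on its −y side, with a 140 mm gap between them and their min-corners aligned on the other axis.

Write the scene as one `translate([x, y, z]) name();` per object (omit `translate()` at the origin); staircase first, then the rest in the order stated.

staircase();
translate([0, -188, 0]) ladder();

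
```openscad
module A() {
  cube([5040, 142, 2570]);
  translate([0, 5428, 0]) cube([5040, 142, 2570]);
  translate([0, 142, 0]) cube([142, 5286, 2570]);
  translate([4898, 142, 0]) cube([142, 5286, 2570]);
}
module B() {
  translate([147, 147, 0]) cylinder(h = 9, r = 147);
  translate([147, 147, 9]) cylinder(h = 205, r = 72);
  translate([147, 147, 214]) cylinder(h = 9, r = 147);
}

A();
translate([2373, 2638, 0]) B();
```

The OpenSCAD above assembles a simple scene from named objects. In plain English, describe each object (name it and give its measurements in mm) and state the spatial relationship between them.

A is a box-shaped house frame (walls only): outside footprint 5040×5570 mm, wall height 2570 mm, wall thickness 142 mm. The two y-facing walls run the full x-width; the two x-facing walls fit between the inner faces of the y-facing walls.

B is a spool: two coaxial disc flanges of radius 147 mm and thickness 9 mm, joined by a core cylinder of radius 72 mm and height 205 mm. The lower flange rests on z = 0 and the three cylinders share a vertical axis.

The spool sits inside the house frame, centred.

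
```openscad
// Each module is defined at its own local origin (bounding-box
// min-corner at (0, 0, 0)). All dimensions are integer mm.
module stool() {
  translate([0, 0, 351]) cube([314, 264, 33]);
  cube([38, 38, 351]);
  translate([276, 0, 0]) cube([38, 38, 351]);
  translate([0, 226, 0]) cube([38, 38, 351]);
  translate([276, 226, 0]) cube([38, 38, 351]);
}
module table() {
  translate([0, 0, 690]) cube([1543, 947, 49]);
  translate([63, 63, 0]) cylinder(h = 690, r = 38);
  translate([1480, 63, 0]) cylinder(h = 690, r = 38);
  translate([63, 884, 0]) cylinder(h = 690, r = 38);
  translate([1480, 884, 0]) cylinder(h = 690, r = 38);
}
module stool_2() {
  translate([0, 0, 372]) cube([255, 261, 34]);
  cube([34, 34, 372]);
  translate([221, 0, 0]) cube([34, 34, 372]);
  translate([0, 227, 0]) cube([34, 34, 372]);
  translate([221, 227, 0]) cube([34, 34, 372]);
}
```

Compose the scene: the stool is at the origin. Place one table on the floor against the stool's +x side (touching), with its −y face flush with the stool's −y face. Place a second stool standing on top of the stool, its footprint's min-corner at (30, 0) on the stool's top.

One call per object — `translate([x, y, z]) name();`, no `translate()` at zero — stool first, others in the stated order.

stool();
translate([314, 0, 0]) table();
translate([30, 0, 384]) stool_2();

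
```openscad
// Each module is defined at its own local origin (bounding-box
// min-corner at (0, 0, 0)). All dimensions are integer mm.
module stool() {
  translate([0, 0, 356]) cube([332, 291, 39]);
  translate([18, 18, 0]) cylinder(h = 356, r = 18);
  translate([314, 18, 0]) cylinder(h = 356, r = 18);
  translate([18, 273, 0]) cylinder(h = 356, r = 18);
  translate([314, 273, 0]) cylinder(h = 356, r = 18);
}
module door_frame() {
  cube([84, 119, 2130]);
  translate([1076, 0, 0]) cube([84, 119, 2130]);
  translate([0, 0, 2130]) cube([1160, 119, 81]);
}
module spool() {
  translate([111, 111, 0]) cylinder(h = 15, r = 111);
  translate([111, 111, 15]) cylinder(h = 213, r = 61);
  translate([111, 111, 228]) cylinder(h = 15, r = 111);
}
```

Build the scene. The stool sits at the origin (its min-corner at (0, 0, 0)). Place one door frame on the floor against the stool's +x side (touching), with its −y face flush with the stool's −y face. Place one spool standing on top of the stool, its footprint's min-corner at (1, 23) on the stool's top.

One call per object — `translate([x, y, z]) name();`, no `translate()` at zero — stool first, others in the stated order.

stool();
translate([332, 0, 0]) door_frame();
translate([1, 23, 395]) spool();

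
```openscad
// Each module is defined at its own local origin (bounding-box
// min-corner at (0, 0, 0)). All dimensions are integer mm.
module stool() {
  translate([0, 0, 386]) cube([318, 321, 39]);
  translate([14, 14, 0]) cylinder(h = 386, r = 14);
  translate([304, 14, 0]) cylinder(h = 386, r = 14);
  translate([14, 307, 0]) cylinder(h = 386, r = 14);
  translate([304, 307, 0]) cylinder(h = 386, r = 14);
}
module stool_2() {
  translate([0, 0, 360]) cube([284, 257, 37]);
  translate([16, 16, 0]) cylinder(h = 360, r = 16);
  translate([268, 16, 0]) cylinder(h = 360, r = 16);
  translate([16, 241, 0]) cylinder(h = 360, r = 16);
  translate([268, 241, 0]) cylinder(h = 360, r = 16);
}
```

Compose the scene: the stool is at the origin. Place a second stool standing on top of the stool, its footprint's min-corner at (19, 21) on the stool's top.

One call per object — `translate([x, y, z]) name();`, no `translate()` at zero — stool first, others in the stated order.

stool();
translate([19, 21, 425]) stool_2();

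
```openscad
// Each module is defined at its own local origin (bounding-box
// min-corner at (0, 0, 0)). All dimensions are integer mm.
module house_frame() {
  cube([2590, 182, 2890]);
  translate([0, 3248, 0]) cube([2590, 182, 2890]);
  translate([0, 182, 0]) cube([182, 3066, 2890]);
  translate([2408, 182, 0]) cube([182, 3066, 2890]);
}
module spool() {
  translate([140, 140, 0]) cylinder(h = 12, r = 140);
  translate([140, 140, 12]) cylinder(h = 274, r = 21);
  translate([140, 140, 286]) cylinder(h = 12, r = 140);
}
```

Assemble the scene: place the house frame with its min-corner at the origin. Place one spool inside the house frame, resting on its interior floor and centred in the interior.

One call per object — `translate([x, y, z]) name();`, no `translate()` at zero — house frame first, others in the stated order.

house_frame();
translate([1155, 1575, 0]) spool();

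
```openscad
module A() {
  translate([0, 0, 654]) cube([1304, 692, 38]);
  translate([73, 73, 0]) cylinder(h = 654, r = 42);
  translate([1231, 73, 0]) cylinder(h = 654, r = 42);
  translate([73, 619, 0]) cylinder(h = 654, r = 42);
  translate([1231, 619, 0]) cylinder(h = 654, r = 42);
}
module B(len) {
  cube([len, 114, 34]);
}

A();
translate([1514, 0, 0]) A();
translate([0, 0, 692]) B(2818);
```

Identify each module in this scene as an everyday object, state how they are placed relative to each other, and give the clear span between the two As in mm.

A is a table. B is a beam. A beam spans the tops of two tables. The clear span between the two tables is 210 mm.

Second table starts at x = 1514; first ends at x = 1304; clear span = 1514 − 1304 = 210 mm.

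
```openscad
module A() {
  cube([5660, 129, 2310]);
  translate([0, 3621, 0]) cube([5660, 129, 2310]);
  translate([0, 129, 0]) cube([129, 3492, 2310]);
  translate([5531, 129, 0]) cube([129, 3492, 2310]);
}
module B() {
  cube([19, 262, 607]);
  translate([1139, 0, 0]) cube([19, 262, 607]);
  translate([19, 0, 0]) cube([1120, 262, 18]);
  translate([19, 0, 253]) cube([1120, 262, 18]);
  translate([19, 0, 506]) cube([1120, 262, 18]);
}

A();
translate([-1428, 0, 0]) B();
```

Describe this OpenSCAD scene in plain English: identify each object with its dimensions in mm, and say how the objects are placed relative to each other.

A is the wall frame of a small rectangular building: four walls, each 2310 mm tall and 129 mm thick, enclosing a footprint 5660 mm (x) by 3750 mm (y) outside-to-outside, with no floor or roof. The front and back walls (the −y and +y sides) span the full width; the two side walls fit between them.

B is a bookshelf 1158 mm wide overall, 262 mm deep and 607 mm tall. The two sides are 19 mm thick vertical panels. 3 horizontal shelves of 18 mm thickness span between the inner faces of the sides; the lowest shelf sits on the floor and shelves are stacked with a clear vertical gap of 235 mm between each pair.

The bookshelf is on the floor beside the house frame on its −x side.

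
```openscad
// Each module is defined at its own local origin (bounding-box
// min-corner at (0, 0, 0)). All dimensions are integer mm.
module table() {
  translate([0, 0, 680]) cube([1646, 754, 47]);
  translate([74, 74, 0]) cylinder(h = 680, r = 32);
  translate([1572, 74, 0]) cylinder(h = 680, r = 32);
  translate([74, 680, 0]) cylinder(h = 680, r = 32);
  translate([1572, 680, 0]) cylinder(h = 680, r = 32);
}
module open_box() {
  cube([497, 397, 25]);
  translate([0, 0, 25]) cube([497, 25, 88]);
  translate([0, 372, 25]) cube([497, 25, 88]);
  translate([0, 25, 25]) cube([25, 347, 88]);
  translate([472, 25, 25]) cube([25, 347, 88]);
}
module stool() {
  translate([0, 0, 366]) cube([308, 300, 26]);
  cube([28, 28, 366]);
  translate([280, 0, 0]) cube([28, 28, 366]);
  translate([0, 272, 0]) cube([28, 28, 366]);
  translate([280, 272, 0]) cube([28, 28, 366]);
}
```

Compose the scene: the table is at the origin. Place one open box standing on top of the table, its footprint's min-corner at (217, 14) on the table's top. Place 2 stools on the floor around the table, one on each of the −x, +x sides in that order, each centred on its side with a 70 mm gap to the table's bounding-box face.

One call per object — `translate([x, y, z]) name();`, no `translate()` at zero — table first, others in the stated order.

table();
translate([217, 14, 727]) open_box();
translate([-378, 227, 0]) stool();
translate([1716, 227, 0]) stool();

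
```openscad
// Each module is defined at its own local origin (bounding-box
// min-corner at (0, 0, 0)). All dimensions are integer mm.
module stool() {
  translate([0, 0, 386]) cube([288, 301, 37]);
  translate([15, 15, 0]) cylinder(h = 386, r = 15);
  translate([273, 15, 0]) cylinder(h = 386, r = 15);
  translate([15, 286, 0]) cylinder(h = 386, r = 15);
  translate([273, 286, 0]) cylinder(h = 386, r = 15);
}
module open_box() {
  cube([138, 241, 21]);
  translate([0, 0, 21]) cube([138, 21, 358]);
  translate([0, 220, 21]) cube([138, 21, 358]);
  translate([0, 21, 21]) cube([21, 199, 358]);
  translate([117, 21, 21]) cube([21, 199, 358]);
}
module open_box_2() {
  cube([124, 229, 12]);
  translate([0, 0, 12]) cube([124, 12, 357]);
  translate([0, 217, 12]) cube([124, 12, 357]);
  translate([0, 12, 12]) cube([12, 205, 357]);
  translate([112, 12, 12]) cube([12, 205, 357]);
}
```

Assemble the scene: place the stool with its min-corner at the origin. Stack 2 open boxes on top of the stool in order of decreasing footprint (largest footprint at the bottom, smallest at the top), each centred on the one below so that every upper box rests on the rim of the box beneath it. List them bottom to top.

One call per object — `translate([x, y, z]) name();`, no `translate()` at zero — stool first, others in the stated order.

stool();
translate([75, 30, 423]) open_box();
translate([82, 36, 802]) open_box_2();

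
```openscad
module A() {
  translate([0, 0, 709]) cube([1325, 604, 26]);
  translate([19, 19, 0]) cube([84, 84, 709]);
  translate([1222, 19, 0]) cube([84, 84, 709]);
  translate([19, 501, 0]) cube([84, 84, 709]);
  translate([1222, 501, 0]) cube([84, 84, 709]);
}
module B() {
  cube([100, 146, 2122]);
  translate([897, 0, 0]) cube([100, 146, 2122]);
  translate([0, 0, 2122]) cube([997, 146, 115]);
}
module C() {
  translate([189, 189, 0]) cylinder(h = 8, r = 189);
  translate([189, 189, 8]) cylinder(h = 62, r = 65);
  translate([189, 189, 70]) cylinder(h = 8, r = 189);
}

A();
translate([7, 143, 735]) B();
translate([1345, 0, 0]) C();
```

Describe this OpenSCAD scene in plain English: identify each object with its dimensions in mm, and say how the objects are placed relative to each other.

A is a rectangular dining table. The top is 1325×604×26 mm with its upper surface at z = 735 mm. It stands on four 84×84 mm square legs, each inset 19 mm from the nearest pair of top edges, running from the floor to the underside of the top.

B is a door frame. The clear opening is 797 mm wide and 2122 mm high. Two 100 mm wide jambs, 146 mm deep, stand either side of the opening from the floor to the top of the opening. A 115 mm thick head sits across the top of both jambs, spanning the full outside width of the frame.

C is a spool: two coaxial disc flanges of radius 189 mm and thickness 8 mm, joined by a core cylinder of radius 65 mm and height 62 mm. The lower flange rests on z = 0 and the three cylinders share a vertical axis.

The door frame is on top of the table. The spool is on the floor beside the table on its +x side.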